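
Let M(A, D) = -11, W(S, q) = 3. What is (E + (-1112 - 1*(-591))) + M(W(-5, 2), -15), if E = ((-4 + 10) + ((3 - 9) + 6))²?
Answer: -496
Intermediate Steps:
E = 36 (E = (6 + (-6 + 6))² = (6 + 0)² = 6² = 36)
(E + (-1112 - 1*(-591))) + M(W(-5, 2), -15) = (36 + (-1112 - 1*(-591))) - 11 = (36 + (-1112 + 591)) - 11 = (36 - 521) - 11 = -485 - 11 = -496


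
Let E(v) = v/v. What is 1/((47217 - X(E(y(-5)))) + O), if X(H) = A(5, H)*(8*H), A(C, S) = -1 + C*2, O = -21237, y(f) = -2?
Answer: 1/25908 ≈ 3.8598e-5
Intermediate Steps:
A(C, S) = -1 + 2*C
E(v) = 1
X(H) = 72*H (X(H) = (-1 + 2*5)*(8*H) = (-1 + 10)*(8*H) = 9*(8*H) = 72*H)
1/((47217 - X(E(y(-5)))) + O) = 1/((47217 - 72) - 21237) = 1/(47145 - 21237) = 1/25908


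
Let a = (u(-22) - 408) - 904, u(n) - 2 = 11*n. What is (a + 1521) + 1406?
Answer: 1375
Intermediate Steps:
u(n) = 2 + 11*n
a = -1552 (a = ((2 + 11*(-22)) - 408) - 904 = ((2 - 242) - 408) - 904 = (-240 - 408) - 904 = -648 - 904 = -1552)
(a + 1521) + 1406 = (-1552 + 1521) + 1406 = -31 + 1406 = 1375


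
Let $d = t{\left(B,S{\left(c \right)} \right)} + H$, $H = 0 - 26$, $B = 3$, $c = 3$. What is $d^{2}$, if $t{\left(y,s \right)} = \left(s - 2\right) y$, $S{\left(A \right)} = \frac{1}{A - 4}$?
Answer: $1225$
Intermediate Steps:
$S{\left(A \right)} = \frac{1}{-4 + A}$
$t{\left(y,s \right)} = y \left(-2 + s\right)$ ($t{\left(y,s \right)} = \left(-2 + s\right) y = y \left(-2 + s\right)$)
$H = -26$ ($H = 0 - 26 = -26$)
$d = -35$ ($d = 3 \left(-2 + \frac{1}{-4 + 3}\right) - 26 = 3 \left(-2 + \frac{1}{-1}\right) - 26 = 3 \left(-2 - 1\right) - 26 = 3 \left(-3\right) - 26 = -9 - 26 = -35$)
$d^{2} = \left(-35\right)^{2} = 1225$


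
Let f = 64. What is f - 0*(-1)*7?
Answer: 64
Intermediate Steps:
f - 0*(-1)*7 = 64 - 0*(-1)*7 = 64 - 0*7 = 64 - 1*0 = 64 + 0 = 64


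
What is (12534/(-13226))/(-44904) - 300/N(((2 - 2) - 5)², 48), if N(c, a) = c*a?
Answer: -24743757/98983384 ≈ -0.24998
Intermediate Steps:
N(c, a) = a*c
(12534/(-13226))/(-44904) - 300/N(((2 - 2) - 5)², 48) = (12534/(-13226))/(-44904) - 300*1/(48*((2 - 2) - 5)²) = (12534*(-1/13226))*(-1/44904) - 300*1/(48*(0 - 5)²) = -6267/6613*(-1/44904) - 300/(48*(-5)²) = 2089/98983384 - 300/(48*25) = 2089/98983384 - 300/1200 = 2089/98983384 - 300*1/1200 = 2089/98983384 - ¼ = -24743757/98983384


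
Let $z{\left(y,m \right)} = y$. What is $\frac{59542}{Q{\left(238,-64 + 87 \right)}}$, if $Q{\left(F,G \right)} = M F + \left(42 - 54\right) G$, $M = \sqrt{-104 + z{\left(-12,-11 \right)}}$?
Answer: $- \frac{2054199}{830860} - \frac{3542749 i \sqrt{29}}{830860} \approx -2.4724 - 22.962 i$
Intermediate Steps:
$M = 2 i \sqrt{29}$ ($M = \sqrt{-104 - 12} = \sqrt{-116} = 2 i \sqrt{29} \approx 10.77 i$)
$Q{\left(F,G \right)} = - 12 G + 2 i F \sqrt{29}$ ($Q{\left(F,G \right)} = 2 i \sqrt{29} F + \left(42 - 54\right) G = 2 i F \sqrt{29} - 12 G = - 12 G + 2 i F \sqrt{29}$)
$\frac{59542}{Q{\left(238,-64 + 87 \right)}} = \frac{59542}{- 12 \left(-64 + 87\right) + 2 i 238 \sqrt{29}} = \frac{59542}{\left(-12\right) 23 + 476 i \sqrt{29}} = \frac{59542}{-276 + 476 i \sqrt{29}}$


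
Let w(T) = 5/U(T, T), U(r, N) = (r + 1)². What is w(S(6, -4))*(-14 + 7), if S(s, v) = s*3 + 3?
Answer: -35/484 ≈ -0.072314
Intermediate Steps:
S(s, v) = 3 + 3*s (S(s, v) = 3*s + 3 = 3 + 3*s)
U(r, N) = (1 + r)²
w(T) = 5/(1 + T)² (w(T) = 5/((1 + T)²) = 5/(1 + T)²)
w(S(6, -4))*(-14 + 7) = (5/(1 + (3 + 3*6))²)*(-14 + 7) = (5/(1 + (3 + 18))²)*(-7) = (5/(1 + 21)²)*(-7) = (5/22²)*(-7) = (5*(1/484))*(-7) = (5/484)*(-7) = -35/484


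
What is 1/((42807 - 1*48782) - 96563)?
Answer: -1/102538 ≈ -9.7525e-6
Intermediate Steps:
1/((42807 - 1*48782) - 96563) = 1/((42807 - 48782) - 96563) = 1/(-5975 - 96563) = 1/(-102538) = -1/102538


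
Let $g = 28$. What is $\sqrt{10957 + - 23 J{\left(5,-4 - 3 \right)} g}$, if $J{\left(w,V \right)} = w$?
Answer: $\sqrt{7737} \approx 87.96$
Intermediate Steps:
$\sqrt{10957 + - 23 J{\left(5,-4 - 3 \right)} g} = \sqrt{10957 + \left(-23\right) 5 \cdot 28} = \sqrt{10957 - 3220} = \sqrt{7737}$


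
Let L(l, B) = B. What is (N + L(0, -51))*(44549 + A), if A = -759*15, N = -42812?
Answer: -1421508532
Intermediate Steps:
A = -11385
(N + L(0, -51))*(44549 + A) = (-42812 - 51)*(44549 - 11385) = -42863*33164 = -1421508532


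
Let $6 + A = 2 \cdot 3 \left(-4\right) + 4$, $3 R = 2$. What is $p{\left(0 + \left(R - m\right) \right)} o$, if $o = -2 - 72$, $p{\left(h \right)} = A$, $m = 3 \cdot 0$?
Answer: $1924$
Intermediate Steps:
$R = \frac{2}{3}$ ($R = \frac{1}{3} \cdot 2 = \frac{2}{3} \approx 0.66667$)
$m = 0$
$A = -26$ ($A = -6 + \left(2 \cdot 3 \left(-4\right) + 4\right) = -6 + \left(6 \left(-4\right) + 4\right) = -6 + \left(-24 + 4\right) = -6 - 20 = -26$)
$p{\left(h \right)} = -26$
$o = -74$ ($o = -2 - 72 = -74$)
$p{\left(0 + \left(R - m\right) \right)} o = \left(-26\right) \left(-74\right) = 1924$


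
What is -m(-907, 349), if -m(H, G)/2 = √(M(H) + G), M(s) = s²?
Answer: 2*√822998 ≈ 1814.4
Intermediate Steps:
m(H, G) = -2*√(G + H²) (m(H, G) = -2*√(H² + G) = -2*√(G + H²))
-m(-907, 349) = -(-2)*√(349 + (-907)²) = -(-2)*√(349 + 822649) = -(-2)*√822998 = 2*√822998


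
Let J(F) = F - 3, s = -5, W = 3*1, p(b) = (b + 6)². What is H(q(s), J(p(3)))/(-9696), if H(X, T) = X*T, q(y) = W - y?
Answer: -13/202 ≈ -0.064356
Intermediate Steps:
p(b) = (6 + b)²
W = 3
q(y) = 3 - y
J(F) = -3 + F
H(X, T) = T*X
H(q(s), J(p(3)))/(-9696) = ((-3 + (6 + 3)²)*(3 - 1*(-5)))/(-9696) = ((-3 + 9²)*(3 + 5))*(-1/9696) = ((-3 + 81)*8)*(-1/9696) = (78*8)*(-1/9696) = 624*(-1/9696) = -13/202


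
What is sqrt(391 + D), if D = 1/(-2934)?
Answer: sqrt(373984918)/978 ≈ 19.774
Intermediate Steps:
D = -1/2934 ≈ -0.00034083
sqrt(391 + D) = sqrt(391 - 1/2934) = sqrt(1147193/2934) = sqrt(373984918)/978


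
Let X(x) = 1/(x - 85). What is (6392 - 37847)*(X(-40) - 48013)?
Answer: 37756229166/25 ≈ 1.5102e+9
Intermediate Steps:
X(x) = 1/(-85 + x)
(6392 - 37847)*(X(-40) - 48013) = (6392 - 37847)*(1/(-85 - 40) - 48013) = -31455*(1/(-125) - 48013) = -31455*(-1/125 - 48013) = -31455*(-6001626/125) = 37756229166/25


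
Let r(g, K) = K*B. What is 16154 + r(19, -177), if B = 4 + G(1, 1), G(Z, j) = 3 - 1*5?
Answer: 15800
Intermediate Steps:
G(Z, j) = -2 (G(Z, j) = 3 - 5 = -2)
B = 2 (B = 4 - 2 = 2)
r(g, K) = 2*K (r(g, K) = K*2 = 2*K)
16154 + r(19, -177) = 16154 + 2*(-177) = 16154 - 354 = 15800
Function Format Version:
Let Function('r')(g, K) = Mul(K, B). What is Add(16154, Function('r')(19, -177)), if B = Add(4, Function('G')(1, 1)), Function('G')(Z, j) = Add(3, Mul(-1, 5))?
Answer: 15800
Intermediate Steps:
Function('G')(Z, j) = -2 (Function('G')(Z, j) = Add(3, -5) = -2)
B = 2 (B = Add(4, -2) = 2)
Function('r')(g, K) = Mul(2, K) (Function('r')(g, K) = Mul(K, 2) = Mul(2, K))
Add(16154, Function('r')(19, -177)) = Add(16154, Mul(2, -177)) = Add(16154, -354) = 15800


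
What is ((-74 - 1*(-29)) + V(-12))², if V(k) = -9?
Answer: 2916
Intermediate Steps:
((-74 - 1*(-29)) + V(-12))² = ((-74 - 1*(-29)) - 9)² = ((-74 + 29) - 9)² = (-45 - 9)² = (-54)² = 2916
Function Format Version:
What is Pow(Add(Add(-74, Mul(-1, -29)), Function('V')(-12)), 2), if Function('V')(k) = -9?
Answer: 2916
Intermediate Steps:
Pow(Add(Add(-74, Mul(-1, -29)), Function('V')(-12)), 2) = Pow(Add(Add(-74, Mul(-1, -29)), -9), 2) = Pow(Add(Add(-74, 29), -9), 2) = Pow(Add(-45, -9), 2) = Pow(-54, 2) = 2916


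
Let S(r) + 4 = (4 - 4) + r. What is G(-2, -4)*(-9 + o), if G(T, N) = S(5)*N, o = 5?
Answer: 16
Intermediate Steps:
S(r) = -4 + r (S(r) = -4 + ((4 - 4) + r) = -4 + (0 + r) = -4 + r)
G(T, N) = N (G(T, N) = (-4 + 5)*N = 1*N = N)
G(-2, -4)*(-9 + o) = -4*(-9 + 5) = -4*(-4) = 16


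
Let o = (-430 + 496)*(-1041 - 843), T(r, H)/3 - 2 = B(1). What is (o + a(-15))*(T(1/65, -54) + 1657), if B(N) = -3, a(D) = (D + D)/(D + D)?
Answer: -205663322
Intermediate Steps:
a(D) = 1 (a(D) = (2*D)/((2*D)) = (2*D)*(1/(2*D)) = 1)
T(r, H) = -3 (T(r, H) = 6 + 3*(-3) = 6 - 9 = -3)
o = -124344 (o = 66*(-1884) = -124344)
(o + a(-15))*(T(1/65, -54) + 1657) = (-124344 + 1)*(-3 + 1657) = -124343*1654 = -205663322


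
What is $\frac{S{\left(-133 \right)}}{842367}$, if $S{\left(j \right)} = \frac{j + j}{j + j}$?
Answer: $\frac{1}{842367} \approx 1.1871 \cdot 10^{-6}$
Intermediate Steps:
$S{\left(j \right)} = 1$ ($S{\left(j \right)} = \frac{2 j}{2 j} = 2 j \frac{1}{2 j} = 1$)
$\frac{S{\left(-133 \right)}}{842367} = 1 \cdot \frac{1}{842367} = \frac{1}{842367}$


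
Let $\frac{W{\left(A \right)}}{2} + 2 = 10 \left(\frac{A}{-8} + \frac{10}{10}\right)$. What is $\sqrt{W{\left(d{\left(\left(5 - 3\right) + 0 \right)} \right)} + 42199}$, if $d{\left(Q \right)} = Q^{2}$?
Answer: $\sqrt{42205} \approx 205.44$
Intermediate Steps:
$W{\left(A \right)} = 16 - \frac{5 A}{2}$ ($W{\left(A \right)} = -4 + 2 \cdot 10 \left(\frac{A}{-8} + \frac{10}{10}\right) = -4 + 2 \cdot 10 \left(A \left(- \frac{1}{8}\right) + 10 \cdot \frac{1}{10}\right) = -4 + 2 \cdot 10 \left(- \frac{A}{8} + 1\right) = -4 + 2 \cdot 10 \left(1 - \frac{A}{8}\right) = -4 + 2 \left(10 - \frac{5 A}{4}\right) = -4 - \left(-20 + \frac{5 A}{2}\right) = 16 - \frac{5 A}{2}$)
$\sqrt{W{\left(d{\left(\left(5 - 3\right) + 0 \right)} \right)} + 42199} = \sqrt{\left(16 - \frac{5 \left(\left(5 - 3\right) + 0\right)^{2}}{2}\right) + 42199} = \sqrt{\left(16 - \frac{5 \left(2 + 0\right)^{2}}{2}\right) + 42199} = \sqrt{\left(16 - \frac{5 \cdot 2^{2}}{2}\right) + 42199} = \sqrt{\left(16 - 10\right) + 42199} = \sqrt{6 + 42199} = \sqrt{42205}$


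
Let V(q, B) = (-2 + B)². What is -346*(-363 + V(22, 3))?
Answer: 125252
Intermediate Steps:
-346*(-363 + V(22, 3)) = -346*(-363 + (-2 + 3)²) = -346*(-363 + 1²) = -346*(-363 + 1) = -346*(-362) = 125252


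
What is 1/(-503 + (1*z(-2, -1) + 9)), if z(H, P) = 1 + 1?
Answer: -1/492 ≈ -0.0020325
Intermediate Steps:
z(H, P) = 2
1/(-503 + (1*z(-2, -1) + 9)) = 1/(-503 + (1*2 + 9)) = 1/(-503 + (2 + 9)) = 1/(-503 + 11) = 1/(-492) = -1/492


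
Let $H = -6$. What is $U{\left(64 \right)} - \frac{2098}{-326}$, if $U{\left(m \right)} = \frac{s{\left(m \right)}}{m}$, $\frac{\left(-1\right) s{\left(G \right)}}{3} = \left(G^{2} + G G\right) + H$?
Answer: $- \frac{1967909}{5216} \approx -377.28$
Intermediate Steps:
$s{\left(G \right)} = 18 - 6 G^{2}$ ($s{\left(G \right)} = - 3 \left(\left(G^{2} + G G\right) - 6\right) = - 3 \left(\left(G^{2} + G^{2}\right) - 6\right) = - 3 \left(2 G^{2} - 6\right) = - 3 \left(-6 + 2 G^{2}\right) = 18 - 6 G^{2}$)
$U{\left(m \right)} = \frac{18 - 6 m^{2}}{m}$
$U{\left(64 \right)} - \frac{2098}{-326} = \left(\left(-6\right) 64 + \frac{18}{64}\right) - \frac{2098}{-326} = \left(-384 + 18 \cdot \frac{1}{64}\right) - - \frac{1049}{163} = \left(-384 + \frac{9}{32}\right) + \frac{1049}{163} = - \frac{12279}{32} + \frac{1049}{163} = - \frac{1967909}{5216}$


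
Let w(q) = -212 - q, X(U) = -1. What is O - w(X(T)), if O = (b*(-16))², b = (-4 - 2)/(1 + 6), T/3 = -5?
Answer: 19555/49 ≈ 399.08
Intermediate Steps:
T = -15 (T = 3*(-5) = -15)
b = -6/7 ≈ -0.85714
O = 9216/49 (O = (-6/7*(-16))² = (96/7)² = 9216/49 ≈ 188.08)
O - w(X(T)) = 9216/49 - (-212 - 1*(-1)) = 9216/49 - (-212 + 1) = 9216/49 - 1*(-211) = 9216/49 + 211 = 19555/49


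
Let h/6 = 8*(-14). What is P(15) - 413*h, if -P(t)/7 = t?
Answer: 277431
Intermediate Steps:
h = -672 (h = 6*(8*(-14)) = 6*(-112) = -672)
P(t) = -7*t
P(15) - 413*h = -7*15 - 413*(-672) = -105 + 277536 = 277431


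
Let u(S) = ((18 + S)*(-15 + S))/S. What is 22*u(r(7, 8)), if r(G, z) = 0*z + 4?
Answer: -1331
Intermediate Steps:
r(G, z) = 4 (r(G, z) = 0 + 4 = 4)
u(S) = (-15 + S)*(18 + S)/S (u(S) = ((-15 + S)*(18 + S))/S = (-15 + S)*(18 + S)/S)
22*u(r(7, 8)) = 22*(3 + 4 - 270/4) = 22*(3 + 4 - 270*¼) = 22*(3 + 4 - 135/2) = 22*(-121/2) = -1331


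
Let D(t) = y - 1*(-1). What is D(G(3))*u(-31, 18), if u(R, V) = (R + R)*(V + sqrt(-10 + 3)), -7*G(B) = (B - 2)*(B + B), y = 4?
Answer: -5580 - 310*I*sqrt(7) ≈ -5580.0 - 820.18*I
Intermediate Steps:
G(B) = -2*B*(-2 + B)/7 (G(B) = -(B - 2)*(B + B)/7 = -(-2 + B)*2*B/7 = -2*B*(-2 + B)/7)
u(R, V) = 2*R*(V + I*sqrt(7)) (u(R, V) = (2*R)*(V + sqrt(-7)) = (2*R)*(V + I*sqrt(7)) = 2*R*(V + I*sqrt(7)))
D(t) = 5 (D(t) = 4 - 1*(-1) = 4 + 1 = 5)
D(G(3))*u(-31, 18) = 5*(2*(-31)*(18 + I*sqrt(7))) = 5*(-1116 - 62*I*sqrt(7)) = -5580 - 310*I*sqrt(7)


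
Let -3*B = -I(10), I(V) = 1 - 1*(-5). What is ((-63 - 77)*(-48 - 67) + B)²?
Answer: 259274404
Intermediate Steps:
I(V) = 6 (I(V) = 1 + 5 = 6)
B = 2 (B = -(-1)*6/3 = -⅓*(-6) = 2)
((-63 - 77)*(-48 - 67) + B)² = ((-63 - 77)*(-48 - 67) + 2)² = (-140*(-115) + 2)² = (16100 + 2)² = 16102² = 259274404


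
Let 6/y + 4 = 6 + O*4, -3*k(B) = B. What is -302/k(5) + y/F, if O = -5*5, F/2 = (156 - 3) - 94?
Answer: 5238477/28910 ≈ 181.20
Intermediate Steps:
F = 118 (F = 2*((156 - 3) - 94) = 2*(153 - 94) = 2*59 = 118)
k(B) = -B/3
O = -25
y = -3/49 (y = 6/(-4 + (6 - 25*4)) = 6/(-4 + (6 - 100)) = 6/(-4 - 94) = 6/(-98) = 6*(-1/98) = -3/49 ≈ -0.061224)
-302/k(5) + y/F = -302/((-⅓*5)) - 3/49/118 = -302/(-5/3) - 3/49*1/118 = -302*(-⅗) - 3/5782 = 906/5 - 3/5782 = 5238477/28910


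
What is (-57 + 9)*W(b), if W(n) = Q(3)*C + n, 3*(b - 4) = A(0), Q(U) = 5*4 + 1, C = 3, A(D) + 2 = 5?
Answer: -3264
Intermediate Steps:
A(D) = 3 (A(D) = -2 + 5 = 3)
Q(U) = 21 (Q(U) = 20 + 1 = 21)
b = 5 (b = 4 + (⅓)*3 = 4 + 1 = 5)
W(n) = 63 + n (W(n) = 21*3 + n = 63 + n)
(-57 + 9)*W(b) = (-57 + 9)*(63 + 5) = -48*68 = -3264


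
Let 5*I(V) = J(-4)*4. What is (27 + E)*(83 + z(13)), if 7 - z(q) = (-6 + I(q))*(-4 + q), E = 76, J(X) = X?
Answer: 88992/5 ≈ 17798.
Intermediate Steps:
I(V) = -16/5 (I(V) = (-4*4)/5 = (⅕)*(-16) = -16/5)
z(q) = -149/5 + 46*q/5 (z(q) = 7 - (-6 - 16/5)*(-4 + q) = 7 - (-46)*(-4 + q)/5 = 7 - (184/5 - 46*q/5) = 7 + (-184/5 + 46*q/5) = -149/5 + 46*q/5)
(27 + E)*(83 + z(13)) = (27 + 76)*(83 + (-149/5 + (46/5)*13)) = 103*(83 + (-149/5 + 598/5)) = 103*(83 + 449/5) = 103*(864/5) = 88992/5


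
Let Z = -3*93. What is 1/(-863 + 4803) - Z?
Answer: 1099261/3940 ≈ 279.00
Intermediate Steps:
Z = -279
1/(-863 + 4803) - Z = 1/(-863 + 4803) - 1*(-279) = 1/3940 + 279 = 1099261/3940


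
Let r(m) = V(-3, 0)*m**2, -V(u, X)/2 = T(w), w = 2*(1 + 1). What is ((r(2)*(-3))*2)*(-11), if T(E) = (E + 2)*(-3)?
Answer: 9504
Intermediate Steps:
w = 4 (w = 2*2 = 4)
T(E) = -6 - 3*E (T(E) = (2 + E)*(-3) = -6 - 3*E)
V(u, X) = 36 (V(u, X) = -2*(-6 - 3*4) = -2*(-6 - 12) = -2*(-18) = 36)
r(m) = 36*m**2
((r(2)*(-3))*2)*(-11) = (((36*2**2)*(-3))*2)*(-11) = (((36*4)*(-3))*2)*(-11) = ((144*(-3))*2)*(-11) = -432*2*(-11) = -864*(-11) = 9504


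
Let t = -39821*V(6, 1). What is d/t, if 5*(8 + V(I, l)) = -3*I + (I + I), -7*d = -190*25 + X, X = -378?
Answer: 12820/6411181 ≈ 0.0019996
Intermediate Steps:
d = 5128/7 (d = -(-190*25 - 378)/7 = -(-4750 - 378)/7 = -⅐*(-5128) = 5128/7 ≈ 732.57)
V(I, l) = -8 - I/5 (V(I, l) = -8 + (-3*I + (I + I))/5 = -8 + (-3*I + 2*I)/5 = -8 + (-I)/5 = -8 - I/5)
t = 1831766/5 (t = -39821*(-8 - ⅕*6) = -39821*(-8 - 6/5) = -39821*(-46/5) = 1831766/5 ≈ 3.6635e+5)
d/t = 5128/(7*(1831766/5)) = (5128/7)*(5/1831766) = 12820/6411181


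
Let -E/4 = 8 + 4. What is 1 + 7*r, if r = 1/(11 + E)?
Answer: 30/37 ≈ 0.81081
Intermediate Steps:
E = -48 (E = -4*(8 + 4) = -4*12 = -48)
r = -1/37 (r = 1/(11 - 48) = 1/(-37) = -1/37 ≈ -0.027027)
1 + 7*r = 1 + 7*(-1/37) = 1 - 7/37 = 30/37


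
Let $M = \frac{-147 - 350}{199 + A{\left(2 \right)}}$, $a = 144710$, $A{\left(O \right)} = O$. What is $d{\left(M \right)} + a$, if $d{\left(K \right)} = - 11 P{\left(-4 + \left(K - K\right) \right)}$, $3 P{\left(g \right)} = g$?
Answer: $\frac{434174}{3} \approx 1.4472 \cdot 10^{5}$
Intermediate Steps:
$P{\left(g \right)} = \frac{g}{3}$
$M = - \frac{497}{201}$ ($M = \frac{-147 - 350}{199 + 2} = - \frac{497}{201} \approx -2.4726$)
$d{\left(K \right)} = \frac{44}{3}$ ($d{\left(K \right)} = - 11 \frac{-4 + \left(K - K\right)}{3} = - 11 \frac{-4 + 0}{3} = - 11 \cdot \frac{1}{3} \left(-4\right) = \left(-11\right) \left(- \frac{4}{3}\right) = \frac{44}{3}$)
$d{\left(M \right)} + a = \frac{44}{3} + 144710 = \frac{434174}{3}$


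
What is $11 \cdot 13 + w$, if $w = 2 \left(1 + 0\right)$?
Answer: $145$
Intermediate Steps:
$w = 2$ ($w = 2 \cdot 1 = 2$)
$11 \cdot 13 + w = 11 \cdot 13 + 2 = 143 + 2 = 145$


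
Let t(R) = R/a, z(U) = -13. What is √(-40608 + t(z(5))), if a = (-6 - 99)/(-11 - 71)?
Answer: I*√447815130/105 ≈ 201.54*I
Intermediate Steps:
a = 105/82 (a = -105/(-82) = -105*(-1/82) = 105/82 ≈ 1.2805)
t(R) = 82*R/105 (t(R) = R/(105/82) = R*(82/105) = 82*R/105)
√(-40608 + t(z(5))) = √(-40608 + (82/105)*(-13)) = √(-40608 - 1066/105) = √(-4264906/105) = I*√447815130/105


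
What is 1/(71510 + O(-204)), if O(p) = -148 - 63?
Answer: 1/71299 ≈ 1.4025e-5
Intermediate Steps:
O(p) = -211
1/(71510 + O(-204)) = 1/(71510 - 211) = 1/71299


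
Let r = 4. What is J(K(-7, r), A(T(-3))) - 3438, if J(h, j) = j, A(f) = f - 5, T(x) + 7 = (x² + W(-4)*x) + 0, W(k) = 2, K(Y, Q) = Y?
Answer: -3447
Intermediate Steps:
T(x) = -7 + x² + 2*x (T(x) = -7 + ((x² + 2*x) + 0) = -7 + (x² + 2*x) = -7 + x² + 2*x)
A(f) = -5 + f
J(K(-7, r), A(T(-3))) - 3438 = (-5 + (-7 + (-3)² + 2*(-3))) - 3438 = (-5 + (-7 + 9 - 6)) - 3438 = (-5 - 4) - 3438 = -9 - 3438 = -3447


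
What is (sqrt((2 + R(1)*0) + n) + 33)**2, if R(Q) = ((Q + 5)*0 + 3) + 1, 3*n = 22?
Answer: 3295/3 + 44*sqrt(21) ≈ 1300.0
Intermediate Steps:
n = 22/3 (n = (1/3)*22 = 22/3 ≈ 7.3333)
R(Q) = 4 (R(Q) = ((5 + Q)*0 + 3) + 1 = (0 + 3) + 1 = 3 + 1 = 4)
(sqrt((2 + R(1)*0) + n) + 33)**2 = (sqrt((2 + 4*0) + 22/3) + 33)**2 = (sqrt((2 + 0) + 22/3) + 33)**2 = (sqrt(2 + 22/3) + 33)**2 = (sqrt(28/3) + 33)**2 = (2*sqrt(21)/3 + 33)**2 = (33 + 2*sqrt(21)/3)**2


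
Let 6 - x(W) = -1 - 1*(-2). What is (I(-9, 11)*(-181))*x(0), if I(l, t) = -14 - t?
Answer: 22625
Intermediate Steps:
x(W) = 5 (x(W) = 6 - (-1 - 1*(-2)) = 6 - (-1 + 2) = 6 - 1*1 = 6 - 1 = 5)
(I(-9, 11)*(-181))*x(0) = ((-14 - 1*11)*(-181))*5 = ((-14 - 11)*(-181))*5 = -25*(-181)*5 = 4525*5 = 22625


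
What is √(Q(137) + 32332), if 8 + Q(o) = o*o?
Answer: 3*√5677 ≈ 226.04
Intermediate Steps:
Q(o) = -8 + o² (Q(o) = -8 + o*o = -8 + o²)
√(Q(137) + 32332) = √((-8 + 137²) + 32332) = √((-8 + 18769) + 32332) = √(18761 + 32332) = √51093 = 3*√5677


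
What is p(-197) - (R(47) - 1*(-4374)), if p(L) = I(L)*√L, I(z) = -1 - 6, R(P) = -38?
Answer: -4336 - 7*I*√197 ≈ -4336.0 - 98.25*I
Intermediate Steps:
I(z) = -7
p(L) = -7*√L
p(-197) - (R(47) - 1*(-4374)) = -7*I*√197 - (-38 - 1*(-4374)) = -7*I*√197 - (-38 + 4374) = -7*I*√197 - 1*4336 = -7*I*√197 - 4336 = -4336 - 7*I*√197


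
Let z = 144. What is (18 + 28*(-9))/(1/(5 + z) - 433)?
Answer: 17433/32258 ≈ 0.54042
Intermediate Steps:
(18 + 28*(-9))/(1/(5 + z) - 433) = (18 + 28*(-9))/(1/(5 + 144) - 433) = (18 - 252)/(1/149 - 433) = -234/(1/149 - 433) = -234/(-64516/149) = -234*(-149/64516) = 17433/32258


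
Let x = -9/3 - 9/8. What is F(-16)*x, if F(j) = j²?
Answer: -1056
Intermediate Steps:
x = -33/8 (x = -9*⅓ - 9*⅛ = -3 - 9/8 = -33/8 ≈ -4.1250)
F(-16)*x = (-16)²*(-33/8) = 256*(-33/8) = -1056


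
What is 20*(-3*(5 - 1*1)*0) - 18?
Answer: -18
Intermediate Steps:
20*(-3*(5 - 1*1)*0) - 18 = 20*(-3*(5 - 1)*0) - 18 = 20*(-3*4*0) - 18 = 20*(-12*0) - 18 = 20*0 - 18 = 0 - 18 = -18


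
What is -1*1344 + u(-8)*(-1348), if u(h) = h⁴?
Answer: -5522752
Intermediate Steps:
-1*1344 + u(-8)*(-1348) = -1*1344 + (-8)⁴*(-1348) = -1344 + 4096*(-1348) = -1344 - 5521408 = -5522752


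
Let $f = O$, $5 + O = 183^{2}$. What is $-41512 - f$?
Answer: $-74996$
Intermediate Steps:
$O = 33484$ ($O = -5 + 183^{2} = -5 + 33489 = 33484$)
$f = 33484$
$-41512 - f = -41512 - 33484 = -74996$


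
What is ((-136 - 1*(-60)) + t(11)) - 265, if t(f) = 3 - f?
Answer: -349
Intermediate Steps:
((-136 - 1*(-60)) + t(11)) - 265 = ((-136 - 1*(-60)) + (3 - 1*11)) - 265 = ((-136 + 60) + (3 - 11)) - 265 = (-76 - 8) - 265 = -84 - 265 = -349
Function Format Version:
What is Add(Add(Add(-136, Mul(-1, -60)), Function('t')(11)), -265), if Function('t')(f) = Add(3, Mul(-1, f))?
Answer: -349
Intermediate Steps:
Add(Add(Add(-136, Mul(-1, -60)), Function('t')(11)), -265) = Add(Add(Add(-136, Mul(-1, -60)), Add(3, Mul(-1, 11))), -265) = Add(Add(Add(-136, 60), Add(3, -11)), -265) = Add(Add(-76, -8), -265) = Add(-84, -265) = -349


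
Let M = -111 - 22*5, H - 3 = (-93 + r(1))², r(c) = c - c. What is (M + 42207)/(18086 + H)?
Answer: 20993/13369 ≈ 1.5703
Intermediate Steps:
r(c) = 0
H = 8652 (H = 3 + (-93 + 0)² = 3 + (-93)² = 3 + 8649 = 8652)
M = -221 (M = -111 - 110 = -221)
(M + 42207)/(18086 + H) = (-221 + 42207)/(18086 + 8652) = 41986/26738 = 41986*(1/26738) = 20993/13369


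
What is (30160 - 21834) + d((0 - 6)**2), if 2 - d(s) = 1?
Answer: 8327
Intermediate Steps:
d(s) = 1 (d(s) = 2 - 1*1 = 2 - 1 = 1)
(30160 - 21834) + d((0 - 6)**2) = (30160 - 21834) + 1 = 8326 + 1 = 8327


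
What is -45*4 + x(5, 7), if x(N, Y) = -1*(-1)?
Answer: -179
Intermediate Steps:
x(N, Y) = 1
-45*4 + x(5, 7) = -45*4 + 1 = -180 + 1 = -179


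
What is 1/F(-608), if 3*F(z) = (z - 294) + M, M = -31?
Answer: -1/311 ≈ -0.0032154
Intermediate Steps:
F(z) = -325/3 + z/3 (F(z) = ((z - 294) - 31)/3 = ((-294 + z) - 31)/3 = (-325 + z)/3 = -325/3 + z/3)
1/F(-608) = 1/(-325/3 + (⅓)*(-608)) = 1/(-325/3 - 608/3) = 1/(-311) = -1/311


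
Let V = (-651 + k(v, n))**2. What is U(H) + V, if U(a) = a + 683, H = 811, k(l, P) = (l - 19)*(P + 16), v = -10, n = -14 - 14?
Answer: 93303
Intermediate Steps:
n = -28
k(l, P) = (-19 + l)*(16 + P)
U(a) = 683 + a
V = 91809 (V = (-651 + (-304 - 19*(-28) + 16*(-10) - 28*(-10)))**2 = (-651 + (-304 + 532 - 160 + 280))**2 = (-651 + 348)**2 = (-303)**2 = 91809)
U(H) + V = (683 + 811) + 91809 = 1494 + 91809 = 93303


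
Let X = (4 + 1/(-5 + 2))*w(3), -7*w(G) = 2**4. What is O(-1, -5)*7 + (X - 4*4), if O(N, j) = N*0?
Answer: -512/21 ≈ -24.381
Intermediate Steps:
w(G) = -16/7 (w(G) = -1/7*2**4 = -1/7*16 = -16/7)
O(N, j) = 0
X = -176/21 (X = (4 + 1/(-5 + 2))*(-16/7) = (4 + 1/(-3))*(-16/7) = (4 - 1/3)*(-16/7) = (11/3)*(-16/7) = -176/21 ≈ -8.3810)
O(-1, -5)*7 + (X - 4*4) = 0*7 + (-176/21 - 4*4) = 0 + (-176/21 - 16) = 0 - 512/21 = -512/21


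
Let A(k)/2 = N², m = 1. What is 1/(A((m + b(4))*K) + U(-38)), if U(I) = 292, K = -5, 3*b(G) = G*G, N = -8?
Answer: 1/420 ≈ 0.0023810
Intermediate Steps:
b(G) = G²/3 (b(G) = (G*G)/3 = G²/3)
A(k) = 128 (A(k) = 2*(-8)² = 2*64 = 128)
1/(A((m + b(4))*K) + U(-38)) = 1/(128 + 292) = 1/420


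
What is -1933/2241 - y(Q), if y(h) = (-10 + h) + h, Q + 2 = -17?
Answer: 105635/2241 ≈ 47.137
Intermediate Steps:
Q = -19 (Q = -2 - 17 = -19)
y(h) = -10 + 2*h
-1933/2241 - y(Q) = -1933/2241 - (-10 + 2*(-19)) = -1933*1/2241 - (-10 - 38) = -1933/2241 - 1*(-48) = -1933/2241 + 48 = 105635/2241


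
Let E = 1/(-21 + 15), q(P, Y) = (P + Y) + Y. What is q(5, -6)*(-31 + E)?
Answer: 1309/6 ≈ 218.17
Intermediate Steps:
q(P, Y) = P + 2*Y
E = -1/6 (E = 1/(-6) = -1/6 ≈ -0.16667)
q(5, -6)*(-31 + E) = (5 + 2*(-6))*(-31 - 1/6) = (5 - 12)*(-187/6) = -7*(-187/6) = 1309/6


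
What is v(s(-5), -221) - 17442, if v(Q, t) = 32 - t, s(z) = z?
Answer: -17189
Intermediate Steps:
v(s(-5), -221) - 17442 = (32 - 1*(-221)) - 17442 = (32 + 221) - 17442 = 253 - 17442 = -17189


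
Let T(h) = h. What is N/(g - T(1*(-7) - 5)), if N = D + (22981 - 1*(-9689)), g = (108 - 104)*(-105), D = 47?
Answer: -32717/408 ≈ -80.189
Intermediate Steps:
g = -420 (g = 4*(-105) = -420)
N = 32717 (N = 47 + (22981 - 1*(-9689)) = 47 + (22981 + 9689) = 47 + 32670 = 32717)
N/(g - T(1*(-7) - 5)) = 32717/(-420 - (1*(-7) - 5)) = 32717/(-420 - (-7 - 5)) = 32717/(-420 - 1*(-12)) = 32717/(-420 + 12) = 32717/(-408) = 32717*(-1/408) = -32717/408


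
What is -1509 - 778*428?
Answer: -334493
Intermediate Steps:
-1509 - 778*428 = -1509 - 332984 = -334493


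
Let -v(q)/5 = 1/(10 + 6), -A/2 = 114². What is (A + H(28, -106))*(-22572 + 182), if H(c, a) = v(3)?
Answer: 4655743015/8 ≈ 5.8197e+8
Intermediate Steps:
A = -25992 (A = -2*114² = -2*12996 = -25992)
v(q) = -5/16 (v(q) = -5/(10 + 6) = -5/16)
H(c, a) = -5/16
(A + H(28, -106))*(-22572 + 182) = (-25992 - 5/16)*(-22572 + 182) = -415877/16*(-22390) = 4655743015/8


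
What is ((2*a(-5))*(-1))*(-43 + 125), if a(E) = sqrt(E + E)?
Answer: -164*I*sqrt(10) ≈ -518.61*I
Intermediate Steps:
a(E) = sqrt(2)*sqrt(E) (a(E) = sqrt(2*E) = sqrt(2)*sqrt(E))
((2*a(-5))*(-1))*(-43 + 125) = ((2*(sqrt(2)*sqrt(-5)))*(-1))*(-43 + 125) = ((2*(sqrt(2)*(I*sqrt(5))))*(-1))*82 = ((2*(I*sqrt(10)))*(-1))*82 = ((2*I*sqrt(10))*(-1))*82 = -2*I*sqrt(10)*82 = -164*I*sqrt(10)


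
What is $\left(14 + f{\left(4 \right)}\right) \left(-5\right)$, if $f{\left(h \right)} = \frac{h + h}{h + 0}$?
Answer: $-80$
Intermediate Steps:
$f{\left(h \right)} = 2$ ($f{\left(h \right)} = \frac{2 h}{h} = 2$)
$\left(14 + f{\left(4 \right)}\right) \left(-5\right) = \left(14 + 2\right) \left(-5\right) = 16 \left(-5\right) = -80$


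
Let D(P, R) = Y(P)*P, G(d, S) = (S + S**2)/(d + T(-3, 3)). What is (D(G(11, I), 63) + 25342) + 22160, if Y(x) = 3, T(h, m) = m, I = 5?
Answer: 332559/7 ≈ 47508.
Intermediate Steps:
G(d, S) = (S + S**2)/(3 + d) (G(d, S) = (S + S**2)/(d + 3) = (S + S**2)/(3 + d))
D(P, R) = 3*P
(D(G(11, I), 63) + 25342) + 22160 = (3*(5*(1 + 5)/(3 + 11)) + 25342) + 22160 = (3*(5*6/14) + 25342) + 22160 = (3*(5*(1/14)*6) + 25342) + 22160 = (3*(15/7) + 25342) + 22160 = (45/7 + 25342) + 22160 = 177439/7 + 22160 = 332559/7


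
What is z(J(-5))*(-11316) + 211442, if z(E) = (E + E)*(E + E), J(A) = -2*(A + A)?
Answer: -17894158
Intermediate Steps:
J(A) = -4*A
z(E) = 4*E² (z(E) = (2*E)*(2*E) = 4*E²)
z(J(-5))*(-11316) + 211442 = (4*(-4*(-5))²)*(-11316) + 211442 = (4*20²)*(-11316) + 211442 = (4*400)*(-11316) + 211442 = 1600*(-11316) + 211442 = -18105600 + 211442 = -17894158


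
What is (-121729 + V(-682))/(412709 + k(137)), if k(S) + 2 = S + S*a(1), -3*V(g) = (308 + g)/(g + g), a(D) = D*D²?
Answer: -22641611/76814466 ≈ -0.29476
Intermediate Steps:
a(D) = D³
V(g) = -(308 + g)/(6*g) (V(g) = -(308 + g)/(3*(g + g)) = -(308 + g)/(3*(2*g)) = -(308 + g)*1/(2*g)/3 = -(308 + g)/(6*g))
k(S) = -2 + 2*S (k(S) = -2 + (S + S*1³) = -2 + (S + S*1) = -2 + (S + S) = -2 + 2*S)
(-121729 + V(-682))/(412709 + k(137)) = (-121729 + (⅙)*(-308 - 1*(-682))/(-682))/(412709 + (-2 + 2*137)) = (-121729 + (⅙)*(-1/682)*(-308 + 682))/(412709 + (-2 + 274)) = (-121729 + (⅙)*(-1/682)*374)/(412709 + 272) = (-121729 - 17/186)/412981 = -22641611/186*1/412981 = -22641611/76814466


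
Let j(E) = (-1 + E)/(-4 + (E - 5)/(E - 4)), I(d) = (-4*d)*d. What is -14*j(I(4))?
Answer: -8840/29 ≈ -304.83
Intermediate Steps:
I(d) = -4*d²
j(E) = (-1 + E)/(-4 + (-5 + E)/(-4 + E))
-14*j(I(4)) = -14*(-4 - (-4*4²)² + 5*(-4*4²))/(-11 + 3*(-4*4²)) = -14*(-4 - (-4*16)² + 5*(-4*16))/(-11 + 3*(-4*16)) = -14*(-4 - 1*(-64)² + 5*(-64))/(-11 + 3*(-64)) = -14*(-4 - 1*4096 - 320)/(-11 - 192) = -14*(-4 - 4096 - 320)/(-203) = -(-2)*(-4420)/29 = -14*4420/203 = -8840/29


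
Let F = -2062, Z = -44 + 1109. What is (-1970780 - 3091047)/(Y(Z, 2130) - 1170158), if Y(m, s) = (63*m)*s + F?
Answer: -5061827/141740130 ≈ -0.035712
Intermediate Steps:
Z = 1065
Y(m, s) = -2062 + 63*m*s (Y(m, s) = (63*m)*s - 2062 = 63*m*s - 2062 = -2062 + 63*m*s)
(-1970780 - 3091047)/(Y(Z, 2130) - 1170158) = (-1970780 - 3091047)/((-2062 + 63*1065*2130) - 1170158) = -5061827/((-2062 + 142912350) - 1170158) = -5061827/(142910288 - 1170158) = -5061827/141740130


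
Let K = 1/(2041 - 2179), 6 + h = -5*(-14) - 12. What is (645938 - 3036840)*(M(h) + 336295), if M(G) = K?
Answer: -55479337582759/69 ≈ -8.0405e+11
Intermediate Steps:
h = 52 (h = -6 + (-5*(-14) - 12) = -6 + (70 - 12) = -6 + 58 = 52)
K = -1/138 (K = 1/(-138) = -1/138 ≈ -0.0072464)
M(G) = -1/138
(645938 - 3036840)*(M(h) + 336295) = (645938 - 3036840)*(-1/138 + 336295) = -2390902*46408709/138 = -55479337582759/69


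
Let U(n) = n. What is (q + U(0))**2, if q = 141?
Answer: 19881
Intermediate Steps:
(q + U(0))**2 = (141 + 0)**2 = 141**2 = 19881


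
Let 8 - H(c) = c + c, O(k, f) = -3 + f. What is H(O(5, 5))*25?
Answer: 100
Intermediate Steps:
H(c) = 8 - 2*c (H(c) = 8 - (c + c) = 8 - 2*c)
H(O(5, 5))*25 = (8 - 2*(-3 + 5))*25 = (8 - 2*2)*25 = (8 - 4)*25 = 4*25 = 100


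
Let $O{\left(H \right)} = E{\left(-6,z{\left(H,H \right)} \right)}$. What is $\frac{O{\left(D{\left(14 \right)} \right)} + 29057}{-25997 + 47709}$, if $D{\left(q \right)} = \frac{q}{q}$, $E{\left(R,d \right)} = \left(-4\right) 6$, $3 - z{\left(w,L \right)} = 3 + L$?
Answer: $\frac{29033}{21712} \approx 1.3372$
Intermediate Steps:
$z{\left(w,L \right)} = - L$ ($z{\left(w,L \right)} = 3 - \left(3 + L\right) = - L$)
$E{\left(R,d \right)} = -24$
$D{\left(q \right)} = 1$
$O{\left(H \right)} = -24$
$\frac{O{\left(D{\left(14 \right)} \right)} + 29057}{-25997 + 47709} = \frac{-24 + 29057}{-25997 + 47709} = \frac{29033}{21712}$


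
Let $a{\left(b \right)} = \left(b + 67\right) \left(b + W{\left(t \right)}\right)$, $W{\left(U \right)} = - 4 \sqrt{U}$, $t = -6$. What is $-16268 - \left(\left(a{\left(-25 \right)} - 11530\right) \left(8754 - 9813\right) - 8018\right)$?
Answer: $-13330470 - 177912 i \sqrt{6} \approx -1.333 \cdot 10^{7} - 4.3579 \cdot 10^{5} i$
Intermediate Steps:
$a{\left(b \right)} = \left(67 + b\right) \left(b - 4 i \sqrt{6}\right)$ ($a{\left(b \right)} = \left(b + 67\right) \left(b - 4 \sqrt{-6}\right) = \left(67 + b\right) \left(b - 4 i \sqrt{6}\right)$)
$-16268 - \left(\left(a{\left(-25 \right)} - 11530\right) \left(8754 - 9813\right) - 8018\right) = -16268 - \left(\left(\left(\left(-25\right)^{2} + 67 \left(-25\right) - 268 i \sqrt{6} - 4 i \left(-25\right) \sqrt{6}\right) - 11530\right) \left(8754 - 9813\right) - 8018\right) = -16268 - \left(\left(\left(625 - 1675 - 268 i \sqrt{6} + 100 i \sqrt{6}\right) - 11530\right) \left(-1059\right) - 8018\right) = -16268 - \left(\left(\left(-1050 - 168 i \sqrt{6}\right) - 11530\right) \left(-1059\right) - 8018\right) = -16268 - \left(\left(-12580 - 168 i \sqrt{6}\right) \left(-1059\right) - 8018\right) = -16268 - \left(\left(13322220 + 177912 i \sqrt{6}\right) - 8018\right) = -16268 - \left(13314202 + 177912 i \sqrt{6}\right) = -13330470 - 177912 i \sqrt{6}$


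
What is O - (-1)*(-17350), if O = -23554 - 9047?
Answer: -49951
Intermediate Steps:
O = -32601
O - (-1)*(-17350) = -32601 - (-1)*(-17350) = -32601 - 1*17350 = -32601 - 17350 = -49951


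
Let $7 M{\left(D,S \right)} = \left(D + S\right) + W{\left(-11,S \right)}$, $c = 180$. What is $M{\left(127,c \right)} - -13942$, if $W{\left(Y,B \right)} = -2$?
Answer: $\frac{97899}{7} \approx 13986.0$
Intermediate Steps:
$M{\left(D,S \right)} = - \frac{2}{7} + \frac{D}{7} + \frac{S}{7}$ ($M{\left(D,S \right)} = \frac{\left(D + S\right) - 2}{7} = \frac{-2 + D + S}{7} = - \frac{2}{7} + \frac{D}{7} + \frac{S}{7}$)
$M{\left(127,c \right)} - -13942 = \left(- \frac{2}{7} + \frac{1}{7} \cdot 127 + \frac{1}{7} \cdot 180\right) - -13942 = \left(- \frac{2}{7} + \frac{127}{7} + \frac{180}{7}\right) + 13942 = \frac{305}{7} + 13942 = \frac{97899}{7}$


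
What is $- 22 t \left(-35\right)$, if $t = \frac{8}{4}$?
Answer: $1540$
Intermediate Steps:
$t = 2$ ($t = 8 \cdot \frac{1}{4} = 2$)
$- 22 t \left(-35\right) = \left(-22\right) 2 \left(-35\right) = \left(-44\right) \left(-35\right) = 1540$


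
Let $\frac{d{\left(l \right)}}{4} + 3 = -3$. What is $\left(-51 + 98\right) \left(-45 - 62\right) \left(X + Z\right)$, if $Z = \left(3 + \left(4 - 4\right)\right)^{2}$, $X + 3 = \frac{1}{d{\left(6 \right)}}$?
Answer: $- \frac{719147}{24} \approx -29964.0$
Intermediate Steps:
$d{\left(l \right)} = -24$ ($d{\left(l \right)} = -12 + 4 \left(-3\right) = -12 - 12 = -24$)
$X = - \frac{73}{24}$ ($X = -3 + \frac{1}{-24} = -3 - \frac{1}{24} = - \frac{73}{24} \approx -3.0417$)
$Z = 9$ ($Z = \left(3 + 0\right)^{2} = 3^{2} = 9$)
$\left(-51 + 98\right) \left(-45 - 62\right) \left(X + Z\right) = \left(-51 + 98\right) \left(-45 - 62\right) \left(- \frac{73}{24} + 9\right) = 47 \left(\left(-107\right) \frac{143}{24}\right) = 47 \left(- \frac{15301}{24}\right) = - \frac{719147}{24}$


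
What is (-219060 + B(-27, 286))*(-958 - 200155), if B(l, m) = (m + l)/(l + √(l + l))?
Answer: 1277670687887/29 + 52088267*I*√6/261 ≈ 4.4058e+10 + 4.8885e+5*I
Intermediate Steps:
B(l, m) = (l + m)/(l + √2*√l) (B(l, m) = (l + m)/(l + √(2*l)) = (l + m)/(l + √2*√l))
(-219060 + B(-27, 286))*(-958 - 200155) = (-219060 + (-27 + 286)/(-27 + √2*√(-27)))*(-958 - 200155) = (-219060 + 259/(-27 + √2*(3*I*√3)))*(-201113) = (-219060 + 259/(-27 + 3*I*√6))*(-201113) = 44055813780 - 52088267/(-27 + 3*I*√6)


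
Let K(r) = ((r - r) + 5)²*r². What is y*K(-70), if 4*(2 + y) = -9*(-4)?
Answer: 857500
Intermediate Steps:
y = 7 (y = -2 + (-9*(-4))/4 = -2 + (¼)*36 = -2 + 9 = 7)
K(r) = 25*r² (K(r) = (0 + 5)²*r² = 5²*r² = 25*r²)
y*K(-70) = 7*(25*(-70)²) = 7*(25*4900) = 7*122500 = 857500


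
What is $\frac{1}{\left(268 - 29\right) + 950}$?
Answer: $\frac{1}{1189} \approx 0.00084104$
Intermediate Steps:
$\frac{1}{\left(268 - 29\right) + 950} = \frac{1}{239 + 950} = \frac{1}{1189}$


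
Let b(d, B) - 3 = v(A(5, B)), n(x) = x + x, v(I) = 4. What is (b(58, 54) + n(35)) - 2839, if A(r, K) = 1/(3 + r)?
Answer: -2762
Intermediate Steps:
n(x) = 2*x
b(d, B) = 7 (b(d, B) = 3 + 4 = 7)
(b(58, 54) + n(35)) - 2839 = (7 + 2*35) - 2839 = (7 + 70) - 2839 = 77 - 2839 = -2762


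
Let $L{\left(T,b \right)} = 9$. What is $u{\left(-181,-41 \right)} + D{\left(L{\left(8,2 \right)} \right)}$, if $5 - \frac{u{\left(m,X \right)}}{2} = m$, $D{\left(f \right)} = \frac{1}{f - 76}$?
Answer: $\frac{24923}{67} \approx 371.98$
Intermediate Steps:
$D{\left(f \right)} = \frac{1}{-76 + f}$
$u{\left(m,X \right)} = 10 - 2 m$
$u{\left(-181,-41 \right)} + D{\left(L{\left(8,2 \right)} \right)} = \left(10 - -362\right) + \frac{1}{-76 + 9} = \left(10 + 362\right) + \frac{1}{-67} = 372 - \frac{1}{67} = \frac{24923}{67}$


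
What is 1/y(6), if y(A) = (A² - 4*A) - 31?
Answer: -1/19 ≈ -0.052632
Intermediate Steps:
y(A) = -31 + A² - 4*A
1/y(6) = 1/(-31 + 6² - 4*6) = 1/(-31 + 36 - 24) = 1/(-19) = -1/19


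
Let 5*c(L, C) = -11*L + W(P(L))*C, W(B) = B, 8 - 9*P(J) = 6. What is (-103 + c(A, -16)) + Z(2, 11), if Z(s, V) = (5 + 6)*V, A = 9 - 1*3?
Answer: 184/45 ≈ 4.0889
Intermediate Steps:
P(J) = 2/9 (P(J) = 8/9 - ⅑*6 = 8/9 - ⅔ = 2/9)
A = 6 (A = 9 - 3 = 6)
c(L, C) = -11*L/5 + 2*C/45 (c(L, C) = (-11*L + 2*C/9)/5 = -11*L/5 + 2*C/45)
Z(s, V) = 11*V
(-103 + c(A, -16)) + Z(2, 11) = (-103 + (-11/5*6 + (2/45)*(-16))) + 11*11 = (-103 + (-66/5 - 32/45)) + 121 = (-103 - 626/45) + 121 = -5261/45 + 121 = 184/45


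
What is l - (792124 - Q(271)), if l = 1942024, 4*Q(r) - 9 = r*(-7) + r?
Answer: 4597983/4 ≈ 1.1495e+6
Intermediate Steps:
Q(r) = 9/4 - 3*r/2 (Q(r) = 9/4 + (r*(-7) + r)/4 = 9/4 + (-7*r + r)/4 = 9/4 + (-6*r)/4 = 9/4 - 3*r/2)
l - (792124 - Q(271)) = 1942024 - (792124 - (9/4 - 3/2*271)) = 1942024 - (792124 - (9/4 - 813/2)) = 1942024 - (792124 - 1*(-1617/4)) = 1942024 - (792124 + 1617/4) = 1942024 - 1*3170113/4 = 1942024 - 3170113/4 = 4597983/4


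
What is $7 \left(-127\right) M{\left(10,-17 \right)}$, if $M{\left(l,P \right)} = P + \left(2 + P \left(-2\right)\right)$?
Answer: $-16891$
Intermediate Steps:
$M{\left(l,P \right)} = 2 - P$ ($M{\left(l,P \right)} = P - \left(-2 + 2 P\right) = 2 - P$)
$7 \left(-127\right) M{\left(10,-17 \right)} = 7 \left(-127\right) \left(2 - -17\right) = - 889 \left(2 + 17\right) = \left(-889\right) 19 = -16891$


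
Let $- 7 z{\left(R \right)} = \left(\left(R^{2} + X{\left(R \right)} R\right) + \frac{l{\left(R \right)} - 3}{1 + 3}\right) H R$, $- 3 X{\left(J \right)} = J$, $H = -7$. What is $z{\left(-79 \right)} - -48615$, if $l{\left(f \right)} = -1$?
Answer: $- \frac{839996}{3} \approx -2.8 \cdot 10^{5}$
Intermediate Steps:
$X{\left(J \right)} = - \frac{J}{3}$
$z{\left(R \right)} = - \frac{R \left(7 - \frac{14 R^{2}}{3}\right)}{7}$ ($z{\left(R \right)} = - \frac{\left(\left(R^{2} + - \frac{R}{3} R\right) + \frac{-1 - 3}{1 + 3}\right) \left(-7\right) R}{7} = - \frac{\left(\left(R^{2} - \frac{R^{2}}{3}\right) - \frac{4}{4}\right) \left(-7\right) R}{7} = - \frac{\left(\frac{2 R^{2}}{3} - 1\right) \left(-7\right) R}{7} = - \frac{\left(-1 + \frac{2 R^{2}}{3}\right) \left(-7\right) R}{7} = - \frac{\left(7 - \frac{14 R^{2}}{3}\right) R}{7} = - \frac{R \left(7 - \frac{14 R^{2}}{3}\right)}{7}$)
$z{\left(-79 \right)} - -48615 = \left(\left(-1\right) \left(-79\right) + \frac{2 \left(-79\right)^{3}}{3}\right) - -48615 = \left(79 + \frac{2}{3} \left(-493039\right)\right) + 48615 = \left(79 - \frac{986078}{3}\right) + 48615 = - \frac{985841}{3} + 48615 = - \frac{839996}{3}$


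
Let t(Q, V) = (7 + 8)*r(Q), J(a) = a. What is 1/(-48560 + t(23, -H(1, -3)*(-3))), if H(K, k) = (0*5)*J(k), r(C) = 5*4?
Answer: -1/48260 ≈ -2.0721e-5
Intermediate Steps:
r(C) = 20
H(K, k) = 0 (H(K, k) = (0*5)*k = 0*k = 0)
t(Q, V) = 300 (t(Q, V) = (7 + 8)*20 = 15*20 = 300)
1/(-48560 + t(23, -H(1, -3)*(-3))) = 1/(-48560 + 300) = 1/(-48260) = -1/48260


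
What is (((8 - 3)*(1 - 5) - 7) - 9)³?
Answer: -46656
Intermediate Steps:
(((8 - 3)*(1 - 5) - 7) - 9)³ = ((5*(-4) - 7) - 9)³ = ((-20 - 7) - 9)³ = (-27 - 9)³ = (-36)³ = -46656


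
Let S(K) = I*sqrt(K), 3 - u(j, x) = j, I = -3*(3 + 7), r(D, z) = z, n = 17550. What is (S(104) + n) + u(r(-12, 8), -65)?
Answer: 17545 - 60*sqrt(26) ≈ 17239.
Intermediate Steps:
I = -30 (I = -3*10 = -30)
u(j, x) = 3 - j
S(K) = -30*sqrt(K)
(S(104) + n) + u(r(-12, 8), -65) = (-60*sqrt(26) + 17550) + (3 - 1*8) = (-60*sqrt(26) + 17550) + (3 - 8) = (-60*sqrt(26) + 17550) - 5 = (17550 - 60*sqrt(26)) - 5 = 17545 - 60*sqrt(26)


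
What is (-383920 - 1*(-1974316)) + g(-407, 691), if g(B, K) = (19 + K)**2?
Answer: 2094496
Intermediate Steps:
(-383920 - 1*(-1974316)) + g(-407, 691) = (-383920 - 1*(-1974316)) + (19 + 691)**2 = (-383920 + 1974316) + 710**2 = 1590396 + 504100 = 2094496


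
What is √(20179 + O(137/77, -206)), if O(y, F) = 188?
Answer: 3*√2263 ≈ 142.71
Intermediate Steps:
√(20179 + O(137/77, -206)) = √(20179 + 188) = √20367 = 3*√2263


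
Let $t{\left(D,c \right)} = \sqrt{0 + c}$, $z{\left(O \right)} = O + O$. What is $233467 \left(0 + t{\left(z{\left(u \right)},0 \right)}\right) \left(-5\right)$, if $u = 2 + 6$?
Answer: $0$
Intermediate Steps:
$u = 8$
$z{\left(O \right)} = 2 O$
$t{\left(D,c \right)} = \sqrt{c}$
$233467 \left(0 + t{\left(z{\left(u \right)},0 \right)}\right) \left(-5\right) = 233467 \left(0 + \sqrt{0}\right) \left(-5\right) = 233467 \left(0 + 0\right) \left(-5\right) = 233467 \cdot 0 \left(-5\right) = 233467 \cdot 0 = 0$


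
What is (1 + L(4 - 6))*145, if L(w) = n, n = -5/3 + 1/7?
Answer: -1595/21 ≈ -75.952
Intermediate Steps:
n = -32/21 (n = -5*⅓ + 1*(⅐) = -5/3 + ⅐ = -32/21 ≈ -1.5238)
L(w) = -32/21
(1 + L(4 - 6))*145 = (1 - 32/21)*145 = -11/21*145 = -1595/21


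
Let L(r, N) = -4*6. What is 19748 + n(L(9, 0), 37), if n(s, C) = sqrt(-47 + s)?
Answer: 19748 + I*sqrt(71) ≈ 19748.0 + 8.4261*I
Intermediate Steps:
L(r, N) = -24
19748 + n(L(9, 0), 37) = 19748 + sqrt(-47 - 24) = 19748 + sqrt(-71) = 19748 + I*sqrt(71)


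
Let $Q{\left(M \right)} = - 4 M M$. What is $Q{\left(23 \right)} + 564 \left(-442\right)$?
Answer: $-251404$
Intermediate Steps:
$Q{\left(M \right)} = - 4 M^{2}$
$Q{\left(23 \right)} + 564 \left(-442\right) = - 4 \cdot 23^{2} + 564 \left(-442\right) = \left(-4\right) 529 - 249288 = -2116 - 249288 = -251404$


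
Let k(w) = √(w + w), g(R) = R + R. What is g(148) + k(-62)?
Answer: 296 + 2*I*√31 ≈ 296.0 + 11.136*I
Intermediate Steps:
g(R) = 2*R
k(w) = √2*√w (k(w) = √(2*w) = √2*√w)
g(148) + k(-62) = 2*148 + √2*√(-62) = 296 + √2*(I*√62) = 296 + 2*I*√31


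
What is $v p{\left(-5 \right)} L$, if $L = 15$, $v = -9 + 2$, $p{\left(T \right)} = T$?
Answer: $525$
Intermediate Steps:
$v = -7$
$v p{\left(-5 \right)} L = \left(-7\right) \left(-5\right) 15 = 35 \cdot 15 = 525$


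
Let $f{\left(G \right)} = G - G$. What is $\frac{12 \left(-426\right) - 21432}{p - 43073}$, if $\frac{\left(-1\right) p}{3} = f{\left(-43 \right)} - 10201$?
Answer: $\frac{13272}{6235} \approx 2.1286$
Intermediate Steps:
$f{\left(G \right)} = 0$
$p = 30603$ ($p = - 3 \left(0 - 10201\right) = \left(-3\right) \left(-10201\right) = 30603$)
$\frac{12 \left(-426\right) - 21432}{p - 43073} = \frac{12 \left(-426\right) - 21432}{30603 - 43073} = \frac{-5112 - 21432}{-12470} = \left(-26544\right) \left(- \frac{1}{12470}\right) = \frac{13272}{6235}$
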